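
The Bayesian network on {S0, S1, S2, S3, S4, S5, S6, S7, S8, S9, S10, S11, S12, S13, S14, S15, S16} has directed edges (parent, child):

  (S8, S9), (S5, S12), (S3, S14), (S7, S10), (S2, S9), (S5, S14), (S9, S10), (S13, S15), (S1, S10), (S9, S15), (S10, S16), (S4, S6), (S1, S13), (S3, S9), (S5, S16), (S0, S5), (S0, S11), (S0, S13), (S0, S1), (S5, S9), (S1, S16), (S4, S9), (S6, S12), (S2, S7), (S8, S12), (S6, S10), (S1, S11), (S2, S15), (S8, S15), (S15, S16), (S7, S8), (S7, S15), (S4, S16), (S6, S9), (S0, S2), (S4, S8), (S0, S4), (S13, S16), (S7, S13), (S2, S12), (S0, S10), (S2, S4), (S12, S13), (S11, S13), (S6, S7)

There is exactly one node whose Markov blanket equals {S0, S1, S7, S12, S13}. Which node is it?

S11

The target node must have every member of {S0, S1, S7, S12, S13} as a parent, child, or co-parent, and no others.
Parents of S11: S0, S1; children: S13; co-parents: S0, S1, S7, S12.
These exactly cover the given set, so the node is S11.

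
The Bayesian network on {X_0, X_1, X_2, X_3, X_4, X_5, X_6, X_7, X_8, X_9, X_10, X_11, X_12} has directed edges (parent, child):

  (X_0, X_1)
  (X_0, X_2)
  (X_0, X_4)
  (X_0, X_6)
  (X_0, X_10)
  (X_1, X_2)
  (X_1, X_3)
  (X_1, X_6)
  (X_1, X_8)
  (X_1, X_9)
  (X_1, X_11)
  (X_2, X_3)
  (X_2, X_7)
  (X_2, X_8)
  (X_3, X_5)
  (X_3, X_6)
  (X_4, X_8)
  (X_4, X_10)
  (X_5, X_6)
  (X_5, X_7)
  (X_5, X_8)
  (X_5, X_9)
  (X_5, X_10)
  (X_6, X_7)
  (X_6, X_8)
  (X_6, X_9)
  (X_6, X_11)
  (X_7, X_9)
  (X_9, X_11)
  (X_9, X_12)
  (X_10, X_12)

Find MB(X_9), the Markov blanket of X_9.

{X_1, X_5, X_6, X_7, X_10, X_11, X_12}

Recall MB(v) = parents ∪ children ∪ spouses, where spouses are the other parents of v's children.
X_9's parents: X_1, X_5, X_6, X_7.
X_9's children: X_11, X_12.
For each child, the remaining parents (spouses of X_9):
  X_11 also has parents X_1, X_6.
  parents(X_12) \ {X_9} = {X_10}.
MB(X_9) = {X_1, X_5, X_6, X_7, X_10, X_11, X_12}.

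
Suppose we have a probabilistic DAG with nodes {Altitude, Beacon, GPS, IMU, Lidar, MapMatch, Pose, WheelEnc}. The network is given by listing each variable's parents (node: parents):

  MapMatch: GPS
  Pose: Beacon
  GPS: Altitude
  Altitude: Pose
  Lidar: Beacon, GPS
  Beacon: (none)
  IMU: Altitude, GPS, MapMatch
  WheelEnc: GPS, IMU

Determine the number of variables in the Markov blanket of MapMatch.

3

By definition, MB(MapMatch) is built from MapMatch's parents, MapMatch's children, and the co-parents of MapMatch.
MapMatch has parent GPS.
MapMatch's children: IMU.
Other parents of MapMatch's children:
  parents(IMU) \ {MapMatch} = {Altitude, GPS}.
MB(MapMatch) = {Altitude, GPS, IMU}, which has 3 nodes.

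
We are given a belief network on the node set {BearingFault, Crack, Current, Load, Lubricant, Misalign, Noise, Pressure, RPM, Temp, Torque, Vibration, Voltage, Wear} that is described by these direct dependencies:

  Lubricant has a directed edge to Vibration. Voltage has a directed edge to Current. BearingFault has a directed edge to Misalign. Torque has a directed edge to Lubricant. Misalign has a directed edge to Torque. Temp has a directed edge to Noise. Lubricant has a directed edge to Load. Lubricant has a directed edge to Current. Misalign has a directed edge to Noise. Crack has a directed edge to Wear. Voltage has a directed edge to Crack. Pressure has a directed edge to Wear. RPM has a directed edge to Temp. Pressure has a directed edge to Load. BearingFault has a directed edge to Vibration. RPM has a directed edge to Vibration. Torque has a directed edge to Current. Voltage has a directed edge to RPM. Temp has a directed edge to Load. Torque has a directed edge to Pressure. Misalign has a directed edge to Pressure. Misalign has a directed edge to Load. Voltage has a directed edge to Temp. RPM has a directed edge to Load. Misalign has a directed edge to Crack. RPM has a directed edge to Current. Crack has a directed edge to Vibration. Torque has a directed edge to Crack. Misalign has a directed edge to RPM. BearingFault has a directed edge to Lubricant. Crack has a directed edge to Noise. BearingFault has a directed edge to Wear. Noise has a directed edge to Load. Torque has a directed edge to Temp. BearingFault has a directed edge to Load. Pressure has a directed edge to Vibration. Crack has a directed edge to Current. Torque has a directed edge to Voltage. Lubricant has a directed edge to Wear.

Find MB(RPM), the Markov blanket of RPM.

Recall MB(v) = parents ∪ children ∪ spouses, where spouses are the other parents of v's children.
Parents of RPM: Misalign, Voltage.
RPM's children: Current, Load, Temp, Vibration.
For each child, the remaining parents (spouses of RPM):
  Temp also has parents Torque, Voltage.
  Current also has parents Crack, Lubricant, Torque, Voltage.
  parents(Vibration) \ {RPM} = {BearingFault, Crack, Lubricant, Pressure}.
  parents(Load) \ {RPM} = {BearingFault, Lubricant, Misalign, Noise, Pressure, Temp}.
Taking the union gives {BearingFault, Crack, Current, Load, Lubricant, Misalign, Noise, Pressure, Temp, Torque, Vibration, Voltage}.

{BearingFault, Crack, Current, Load, Lubricant, Misalign, Noise, Pressure, Temp, Torque, Vibration, Voltage}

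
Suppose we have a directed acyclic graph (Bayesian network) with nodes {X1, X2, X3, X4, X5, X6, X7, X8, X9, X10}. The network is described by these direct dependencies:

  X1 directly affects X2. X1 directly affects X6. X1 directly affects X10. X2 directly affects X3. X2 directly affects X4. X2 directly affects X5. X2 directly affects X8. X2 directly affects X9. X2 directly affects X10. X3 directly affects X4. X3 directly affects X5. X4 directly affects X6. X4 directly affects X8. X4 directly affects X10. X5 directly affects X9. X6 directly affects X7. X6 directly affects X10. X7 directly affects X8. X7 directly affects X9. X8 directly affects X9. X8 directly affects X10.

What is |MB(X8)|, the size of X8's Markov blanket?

8

Parents of X8: X2, X4, X7.
X8 has children X9, X10.
For each child, the remaining parents (spouses of X8):
  X9's other parents are X2, X5, X7.
  parents(X10) \ {X8} = {X1, X2, X4, X6}.
MB(X8) = {X1, X2, X4, X5, X6, X7, X9, X10}, which has 8 nodes.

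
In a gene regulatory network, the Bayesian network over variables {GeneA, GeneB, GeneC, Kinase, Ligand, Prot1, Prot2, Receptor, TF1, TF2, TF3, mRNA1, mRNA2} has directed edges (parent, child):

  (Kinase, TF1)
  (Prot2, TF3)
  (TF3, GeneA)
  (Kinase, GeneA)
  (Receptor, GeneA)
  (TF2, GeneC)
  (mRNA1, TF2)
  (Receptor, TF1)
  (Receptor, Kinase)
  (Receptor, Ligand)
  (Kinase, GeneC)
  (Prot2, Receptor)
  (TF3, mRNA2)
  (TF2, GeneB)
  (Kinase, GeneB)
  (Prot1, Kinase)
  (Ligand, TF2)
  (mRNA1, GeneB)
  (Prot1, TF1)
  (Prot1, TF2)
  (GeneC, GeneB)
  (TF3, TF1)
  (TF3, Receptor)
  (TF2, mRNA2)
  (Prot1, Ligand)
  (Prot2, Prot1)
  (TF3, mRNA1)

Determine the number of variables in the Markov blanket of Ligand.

4

The Markov blanket of a node is its parents, its children, and the other parents of its children.
Ligand has parents Prot1, Receptor.
Ligand's children: TF2.
For each child, the remaining parents (spouses of Ligand):
  parents(TF2) \ {Ligand} = {Prot1, mRNA1}.
MB(Ligand) = {Prot1, Receptor, TF2, mRNA1}, which has 4 nodes.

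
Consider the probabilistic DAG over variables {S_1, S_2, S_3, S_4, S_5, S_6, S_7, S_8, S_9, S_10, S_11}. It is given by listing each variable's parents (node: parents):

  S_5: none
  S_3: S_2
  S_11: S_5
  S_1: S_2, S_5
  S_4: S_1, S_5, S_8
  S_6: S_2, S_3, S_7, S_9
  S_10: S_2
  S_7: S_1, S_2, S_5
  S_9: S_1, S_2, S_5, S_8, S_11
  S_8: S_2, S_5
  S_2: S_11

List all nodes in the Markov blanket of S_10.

The Markov blanket of a node is its parents, its children, and the other parents of its children.
Ch(S_10) = {}.
S_10 has parent S_2.
S_10 has no children, so there are no co-parents.
MB(S_10) = {S_2}.

{S_2}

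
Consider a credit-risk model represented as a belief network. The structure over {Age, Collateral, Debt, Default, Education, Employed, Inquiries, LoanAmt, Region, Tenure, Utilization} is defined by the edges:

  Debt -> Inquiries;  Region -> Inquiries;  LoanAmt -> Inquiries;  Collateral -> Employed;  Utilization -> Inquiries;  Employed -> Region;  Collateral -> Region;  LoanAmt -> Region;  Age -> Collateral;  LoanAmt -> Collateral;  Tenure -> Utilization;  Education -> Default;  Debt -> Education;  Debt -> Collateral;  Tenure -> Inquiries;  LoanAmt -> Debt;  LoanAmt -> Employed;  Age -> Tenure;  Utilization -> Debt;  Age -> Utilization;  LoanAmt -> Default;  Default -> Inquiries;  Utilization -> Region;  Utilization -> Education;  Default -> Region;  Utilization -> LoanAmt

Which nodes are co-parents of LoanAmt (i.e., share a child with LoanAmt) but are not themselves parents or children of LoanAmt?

Children of LoanAmt: Collateral, Debt, Default, Employed, Inquiries, Region.
  Debt also has parent Utilization.
  parents(Collateral) \ {LoanAmt} = {Age, Debt}.
  Employed's other parent is Collateral.
  Default also has parent Education.
  Region also has parents Collateral, Default, Employed, Utilization.
  parents(Inquiries) \ {LoanAmt} = {Debt, Default, Region, Tenure, Utilization}.
Excluding nodes already adjacent to LoanAmt (Collateral, Debt, Default, Employed, Inquiries, Region, Utilization), the co-parent-only contribution is {Age, Education, Tenure}.

{Age, Education, Tenure}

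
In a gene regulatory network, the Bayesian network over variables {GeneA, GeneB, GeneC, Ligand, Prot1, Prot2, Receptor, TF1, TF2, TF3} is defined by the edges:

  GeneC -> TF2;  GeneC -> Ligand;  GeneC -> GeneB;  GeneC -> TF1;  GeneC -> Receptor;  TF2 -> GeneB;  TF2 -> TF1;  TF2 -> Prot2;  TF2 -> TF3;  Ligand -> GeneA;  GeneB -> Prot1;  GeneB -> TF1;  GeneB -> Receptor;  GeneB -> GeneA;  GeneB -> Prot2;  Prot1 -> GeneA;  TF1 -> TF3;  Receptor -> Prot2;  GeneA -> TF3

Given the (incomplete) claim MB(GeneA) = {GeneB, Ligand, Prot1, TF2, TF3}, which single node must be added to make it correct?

TF1

GeneA has child TF3.
GeneA has parents GeneB, Ligand, Prot1.
Co-parents of GeneA (other parents of its children):
  TF3's other parents are TF1, TF2.
MB(GeneA) = {GeneB, Ligand, Prot1, TF1, TF2, TF3}.
Comparing with the claimed set, TF1 is missing.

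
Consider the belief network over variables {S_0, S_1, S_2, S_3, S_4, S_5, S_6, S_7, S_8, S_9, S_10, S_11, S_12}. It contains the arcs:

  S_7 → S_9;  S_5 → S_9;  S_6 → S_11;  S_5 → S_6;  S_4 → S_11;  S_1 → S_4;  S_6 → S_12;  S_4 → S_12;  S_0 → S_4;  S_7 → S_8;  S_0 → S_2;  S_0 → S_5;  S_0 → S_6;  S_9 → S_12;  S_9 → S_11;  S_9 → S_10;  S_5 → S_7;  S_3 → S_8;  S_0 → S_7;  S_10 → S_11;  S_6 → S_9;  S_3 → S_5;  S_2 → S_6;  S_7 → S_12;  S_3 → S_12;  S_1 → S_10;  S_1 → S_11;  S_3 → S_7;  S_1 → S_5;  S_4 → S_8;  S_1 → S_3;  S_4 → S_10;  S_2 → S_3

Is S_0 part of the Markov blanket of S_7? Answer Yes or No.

S_0 is a parent of S_7.
So S_0 ∈ MB(S_7).

Yes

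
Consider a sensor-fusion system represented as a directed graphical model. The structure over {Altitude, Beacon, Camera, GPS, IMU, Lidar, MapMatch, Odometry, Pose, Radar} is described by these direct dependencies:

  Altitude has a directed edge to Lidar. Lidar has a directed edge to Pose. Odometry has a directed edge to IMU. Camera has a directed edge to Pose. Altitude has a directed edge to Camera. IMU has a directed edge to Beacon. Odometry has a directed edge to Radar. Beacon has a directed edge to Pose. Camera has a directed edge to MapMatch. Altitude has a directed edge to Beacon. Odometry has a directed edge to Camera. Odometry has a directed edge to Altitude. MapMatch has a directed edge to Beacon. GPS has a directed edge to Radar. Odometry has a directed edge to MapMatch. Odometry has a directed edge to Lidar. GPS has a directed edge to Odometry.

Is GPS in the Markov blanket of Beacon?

The Markov blanket of a node is its parents, its children, and the other parents of its children.
Beacon has child Pose.
Pa(Beacon) = {Altitude, IMU, MapMatch}.
Other parents of Beacon's children:
  Pose also has parents Camera, Lidar.
MB(Beacon) = {Altitude, Camera, IMU, Lidar, MapMatch, Pose}; GPS is not in this set.

No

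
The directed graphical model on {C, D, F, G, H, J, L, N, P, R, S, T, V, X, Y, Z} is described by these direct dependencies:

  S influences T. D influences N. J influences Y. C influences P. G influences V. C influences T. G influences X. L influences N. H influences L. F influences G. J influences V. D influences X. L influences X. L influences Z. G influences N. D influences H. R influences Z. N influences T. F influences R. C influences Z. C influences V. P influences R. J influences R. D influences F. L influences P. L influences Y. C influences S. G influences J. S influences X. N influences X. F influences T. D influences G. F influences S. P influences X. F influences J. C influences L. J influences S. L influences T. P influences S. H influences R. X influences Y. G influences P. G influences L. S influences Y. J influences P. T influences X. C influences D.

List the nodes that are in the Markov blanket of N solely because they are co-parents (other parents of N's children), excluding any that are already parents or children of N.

Children of N: T, X.
  T's other parents are C, F, L, S.
  parents(X) \ {N} = {D, G, L, P, S, T}.
Excluding nodes already adjacent to N (D, G, L, T, X), the co-parent-only contribution is {C, F, P, S}.

{C, F, P, S}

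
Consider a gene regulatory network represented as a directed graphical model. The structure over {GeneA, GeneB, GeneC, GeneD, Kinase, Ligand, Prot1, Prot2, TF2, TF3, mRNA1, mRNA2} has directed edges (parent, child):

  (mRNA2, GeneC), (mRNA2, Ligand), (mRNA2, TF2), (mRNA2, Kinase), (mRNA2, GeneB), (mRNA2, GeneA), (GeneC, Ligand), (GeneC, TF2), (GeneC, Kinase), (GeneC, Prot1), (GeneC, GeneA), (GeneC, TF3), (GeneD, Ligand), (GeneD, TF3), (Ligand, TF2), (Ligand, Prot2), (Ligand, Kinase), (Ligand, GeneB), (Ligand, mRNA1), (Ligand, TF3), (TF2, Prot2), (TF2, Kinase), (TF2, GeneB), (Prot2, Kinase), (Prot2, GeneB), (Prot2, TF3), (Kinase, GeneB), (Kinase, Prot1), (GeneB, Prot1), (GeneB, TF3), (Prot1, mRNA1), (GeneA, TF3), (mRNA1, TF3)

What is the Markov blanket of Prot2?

{GeneA, GeneB, GeneC, GeneD, Kinase, Ligand, TF2, TF3, mRNA1, mRNA2}

The Markov blanket of a node is its parents, its children, and the other parents of its children.
Prot2 has children GeneB, Kinase, TF3.
Parents of Prot2: Ligand, TF2.
Co-parents of Prot2 (other parents of its children):
  Kinase also has parents GeneC, Ligand, TF2, mRNA2.
  GeneB also has parents Kinase, Ligand, TF2, mRNA2.
  parents(TF3) \ {Prot2} = {GeneA, GeneB, GeneC, GeneD, Ligand, mRNA1}.
Taking the union gives {GeneA, GeneB, GeneC, GeneD, Kinase, Ligand, TF2, TF3, mRNA1, mRNA2}.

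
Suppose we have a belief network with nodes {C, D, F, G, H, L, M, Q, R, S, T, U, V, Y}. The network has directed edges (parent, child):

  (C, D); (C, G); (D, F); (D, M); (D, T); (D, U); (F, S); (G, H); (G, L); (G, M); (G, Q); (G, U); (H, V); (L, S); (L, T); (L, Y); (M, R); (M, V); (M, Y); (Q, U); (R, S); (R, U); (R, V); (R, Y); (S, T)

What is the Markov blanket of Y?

Y has no children.
Pa(Y) = {L, M, R}.
Y has no children, so there are no co-parents.
Taking the union gives {L, M, R}.

{L, M, R}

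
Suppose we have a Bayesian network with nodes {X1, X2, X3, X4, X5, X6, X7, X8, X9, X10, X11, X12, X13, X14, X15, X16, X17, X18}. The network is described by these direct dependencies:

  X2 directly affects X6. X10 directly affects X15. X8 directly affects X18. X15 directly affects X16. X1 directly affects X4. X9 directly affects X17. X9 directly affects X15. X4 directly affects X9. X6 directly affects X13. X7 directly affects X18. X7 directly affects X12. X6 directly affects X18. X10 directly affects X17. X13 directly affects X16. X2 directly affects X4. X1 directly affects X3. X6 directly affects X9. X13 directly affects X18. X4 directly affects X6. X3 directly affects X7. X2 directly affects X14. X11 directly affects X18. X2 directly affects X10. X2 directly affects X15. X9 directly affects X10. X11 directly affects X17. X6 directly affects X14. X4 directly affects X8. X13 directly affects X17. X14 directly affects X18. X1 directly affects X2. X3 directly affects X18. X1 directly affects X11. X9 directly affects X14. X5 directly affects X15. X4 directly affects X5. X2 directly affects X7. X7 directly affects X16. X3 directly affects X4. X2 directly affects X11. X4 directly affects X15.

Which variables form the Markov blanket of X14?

Parents of X14: X2, X6, X9.
X14 has child X18.
Parents of each child, excluding X14:
  X18's other parents are X3, X6, X7, X8, X11, X13.
So the Markov blanket of X14 is {X2, X3, X6, X7, X8, X9, X11, X13, X18}.

{X2, X3, X6, X7, X8, X9, X11, X13, X18}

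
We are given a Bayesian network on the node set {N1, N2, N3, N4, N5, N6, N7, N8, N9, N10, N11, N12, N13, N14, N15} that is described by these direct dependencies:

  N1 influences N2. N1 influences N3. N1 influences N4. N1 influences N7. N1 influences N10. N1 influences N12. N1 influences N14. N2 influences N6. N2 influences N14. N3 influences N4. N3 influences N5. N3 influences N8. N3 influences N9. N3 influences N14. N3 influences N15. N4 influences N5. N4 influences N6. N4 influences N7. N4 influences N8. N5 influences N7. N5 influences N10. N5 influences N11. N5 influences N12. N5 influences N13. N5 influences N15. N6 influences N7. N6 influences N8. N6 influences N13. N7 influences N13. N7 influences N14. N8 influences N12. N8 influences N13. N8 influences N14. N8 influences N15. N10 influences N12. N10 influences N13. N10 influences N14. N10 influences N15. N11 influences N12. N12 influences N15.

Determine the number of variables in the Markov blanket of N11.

Pa(N11) = {N5}.
N11's children: N12.
For each child, the remaining parents (spouses of N11):
  N12: N1, N5, N8, N10
MB(N11) = {N1, N5, N8, N10, N12}, which has 5 nodes.

5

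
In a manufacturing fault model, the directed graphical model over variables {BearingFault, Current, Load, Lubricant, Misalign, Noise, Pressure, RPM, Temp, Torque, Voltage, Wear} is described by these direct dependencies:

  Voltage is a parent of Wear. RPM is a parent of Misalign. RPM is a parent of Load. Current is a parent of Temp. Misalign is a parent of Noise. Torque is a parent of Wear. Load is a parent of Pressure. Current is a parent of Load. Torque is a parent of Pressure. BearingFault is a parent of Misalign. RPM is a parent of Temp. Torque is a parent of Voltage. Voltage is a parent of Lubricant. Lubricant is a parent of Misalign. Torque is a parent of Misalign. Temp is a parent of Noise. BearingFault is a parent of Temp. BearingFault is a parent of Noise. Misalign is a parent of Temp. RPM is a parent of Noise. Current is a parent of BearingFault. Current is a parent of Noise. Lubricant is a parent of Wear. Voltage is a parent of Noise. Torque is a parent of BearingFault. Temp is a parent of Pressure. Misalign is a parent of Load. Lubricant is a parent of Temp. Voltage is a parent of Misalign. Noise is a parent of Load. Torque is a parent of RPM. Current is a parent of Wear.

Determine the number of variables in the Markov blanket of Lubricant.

By definition, MB(Lubricant) is built from Lubricant's parents, Lubricant's children, and the co-parents of Lubricant.
Children of Lubricant: Misalign, Temp, Wear.
Lubricant's parents: Voltage.
Other parents of Lubricant's children:
  Misalign: BearingFault, RPM, Torque, Voltage
  Temp: BearingFault, Current, Misalign, RPM
  Wear: Current, Torque, Voltage
MB(Lubricant) = {BearingFault, Current, Misalign, RPM, Temp, Torque, Voltage, Wear}, which has 8 nodes.

8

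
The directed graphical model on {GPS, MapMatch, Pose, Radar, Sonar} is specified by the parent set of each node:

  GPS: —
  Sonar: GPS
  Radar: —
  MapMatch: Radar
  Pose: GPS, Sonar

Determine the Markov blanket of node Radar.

By definition, MB(Radar) is built from Radar's parents, Radar's children, and the co-parents of Radar.
Radar has child MapMatch.
Radar's parents: none.
Co-parents of Radar (other parents of its children):
  MapMatch has no other parent.
Union: {} ∪ {MapMatch} ∪ {} = {MapMatch}.

{MapMatch}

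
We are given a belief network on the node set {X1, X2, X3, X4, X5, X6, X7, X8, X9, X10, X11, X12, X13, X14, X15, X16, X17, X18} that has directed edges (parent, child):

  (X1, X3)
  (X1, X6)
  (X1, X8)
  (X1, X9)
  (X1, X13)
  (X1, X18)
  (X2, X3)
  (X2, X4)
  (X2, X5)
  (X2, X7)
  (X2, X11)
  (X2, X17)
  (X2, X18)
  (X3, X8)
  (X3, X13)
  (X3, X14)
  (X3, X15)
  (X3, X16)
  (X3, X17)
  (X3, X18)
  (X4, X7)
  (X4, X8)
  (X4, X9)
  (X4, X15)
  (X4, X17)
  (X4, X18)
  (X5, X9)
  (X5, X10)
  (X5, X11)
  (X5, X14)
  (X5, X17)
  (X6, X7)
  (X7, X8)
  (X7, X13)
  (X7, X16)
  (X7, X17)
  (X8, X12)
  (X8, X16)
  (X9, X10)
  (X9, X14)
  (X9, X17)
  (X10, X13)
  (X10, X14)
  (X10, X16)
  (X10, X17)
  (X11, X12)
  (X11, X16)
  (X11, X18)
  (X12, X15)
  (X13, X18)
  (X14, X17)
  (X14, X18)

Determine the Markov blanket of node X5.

By definition, MB(X5) is built from X5's parents, X5's children, and the co-parents of X5.
Pa(X5) = {X2}.
X5's children: X9, X10, X11, X14, X17.
Other parents of X5's children:
  X9 also has parents X1, X4.
  parents(X10) \ {X5} = {X9}.
  X11's other parent is X2.
  X14 also has parents X3, X9, X10.
  X17's other parents are X2, X3, X4, X7, X9, X10, X14.
So the Markov blanket of X5 is {X1, X2, X3, X4, X7, X9, X10, X11, X14, X17}.

{X1, X2, X3, X4, X7, X9, X10, X11, X14, X17}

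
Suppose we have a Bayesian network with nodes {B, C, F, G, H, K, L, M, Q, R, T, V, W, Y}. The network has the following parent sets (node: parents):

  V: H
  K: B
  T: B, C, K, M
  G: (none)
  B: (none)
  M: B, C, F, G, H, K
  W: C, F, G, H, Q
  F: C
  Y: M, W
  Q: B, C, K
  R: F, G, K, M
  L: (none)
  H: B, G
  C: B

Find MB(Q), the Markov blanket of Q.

By definition, MB(Q) is built from Q's parents, Q's children, and the co-parents of Q.
Parents of Q: B, C, K.
Q has child W.
Co-parents of Q (other parents of its children):
  parents(W) \ {Q} = {C, F, G, H}.
MB(Q) = {B, C, F, G, H, K, W}.

{B, C, F, G, H, K, W}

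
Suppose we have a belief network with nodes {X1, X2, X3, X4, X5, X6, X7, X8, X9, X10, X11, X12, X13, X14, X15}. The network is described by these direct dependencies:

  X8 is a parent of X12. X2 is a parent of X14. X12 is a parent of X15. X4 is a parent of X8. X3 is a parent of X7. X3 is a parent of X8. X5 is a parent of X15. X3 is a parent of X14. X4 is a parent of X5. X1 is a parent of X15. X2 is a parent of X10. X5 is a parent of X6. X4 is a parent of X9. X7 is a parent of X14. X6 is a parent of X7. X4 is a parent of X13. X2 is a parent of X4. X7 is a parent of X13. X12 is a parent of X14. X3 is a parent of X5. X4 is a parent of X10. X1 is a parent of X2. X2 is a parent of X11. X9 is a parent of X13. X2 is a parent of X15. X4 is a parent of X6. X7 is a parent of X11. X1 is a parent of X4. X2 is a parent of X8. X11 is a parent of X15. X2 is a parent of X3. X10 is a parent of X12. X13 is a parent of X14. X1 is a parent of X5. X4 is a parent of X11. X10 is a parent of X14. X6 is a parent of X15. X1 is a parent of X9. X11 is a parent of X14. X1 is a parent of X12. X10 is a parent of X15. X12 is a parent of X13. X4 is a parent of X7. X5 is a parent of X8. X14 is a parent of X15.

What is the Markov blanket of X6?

Children of X6: X7, X15.
X6 has parents X4, X5.
Co-parents of X6 (other parents of its children):
  X7 also has parents X3, X4.
  parents(X15) \ {X6} = {X1, X2, X5, X10, X11, X12, X14}.
So the Markov blanket of X6 is {X1, X2, X3, X4, X5, X7, X10, X11, X12, X14, X15}.

{X1, X2, X3, X4, X5, X7, X10, X11, X12, X14, X15}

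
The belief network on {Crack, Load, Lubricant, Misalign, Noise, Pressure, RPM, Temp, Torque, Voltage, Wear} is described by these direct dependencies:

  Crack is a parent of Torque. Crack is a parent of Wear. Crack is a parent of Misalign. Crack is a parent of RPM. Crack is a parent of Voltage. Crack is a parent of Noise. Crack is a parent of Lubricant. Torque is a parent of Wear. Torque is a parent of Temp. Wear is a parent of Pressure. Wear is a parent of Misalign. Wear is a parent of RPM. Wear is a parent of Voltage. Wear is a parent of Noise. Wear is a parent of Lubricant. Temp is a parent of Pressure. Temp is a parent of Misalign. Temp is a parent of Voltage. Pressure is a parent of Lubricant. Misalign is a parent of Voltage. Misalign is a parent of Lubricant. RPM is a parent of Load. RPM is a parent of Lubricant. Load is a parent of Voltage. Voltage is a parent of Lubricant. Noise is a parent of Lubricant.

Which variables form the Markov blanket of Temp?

Parents of Temp: Torque.
Temp has children Misalign, Pressure, Voltage.
Other parents of Temp's children:
  parents(Pressure) \ {Temp} = {Wear}.
  parents(Misalign) \ {Temp} = {Crack, Wear}.
  parents(Voltage) \ {Temp} = {Crack, Load, Misalign, Wear}.
Union: {Torque} ∪ {Misalign, Pressure, Voltage} ∪ {Crack, Load, Misalign, Wear} = {Crack, Load, Misalign, Pressure, Torque, Voltage, Wear}.

{Crack, Load, Misalign, Pressure, Torque, Voltage, Wear}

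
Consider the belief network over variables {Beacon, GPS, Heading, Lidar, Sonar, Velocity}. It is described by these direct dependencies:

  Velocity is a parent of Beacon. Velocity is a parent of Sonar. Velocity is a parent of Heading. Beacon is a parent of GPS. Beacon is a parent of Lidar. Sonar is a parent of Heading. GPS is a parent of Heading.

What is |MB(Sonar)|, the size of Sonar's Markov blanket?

The Markov blanket of a node is its parents, its children, and the other parents of its children.
Sonar's parents: Velocity.
Ch(Sonar) = {Heading}.
For each child, the remaining parents (spouses of Sonar):
  Heading's other parents are GPS, Velocity.
MB(Sonar) = {GPS, Heading, Velocity}, which has 3 nodes.

3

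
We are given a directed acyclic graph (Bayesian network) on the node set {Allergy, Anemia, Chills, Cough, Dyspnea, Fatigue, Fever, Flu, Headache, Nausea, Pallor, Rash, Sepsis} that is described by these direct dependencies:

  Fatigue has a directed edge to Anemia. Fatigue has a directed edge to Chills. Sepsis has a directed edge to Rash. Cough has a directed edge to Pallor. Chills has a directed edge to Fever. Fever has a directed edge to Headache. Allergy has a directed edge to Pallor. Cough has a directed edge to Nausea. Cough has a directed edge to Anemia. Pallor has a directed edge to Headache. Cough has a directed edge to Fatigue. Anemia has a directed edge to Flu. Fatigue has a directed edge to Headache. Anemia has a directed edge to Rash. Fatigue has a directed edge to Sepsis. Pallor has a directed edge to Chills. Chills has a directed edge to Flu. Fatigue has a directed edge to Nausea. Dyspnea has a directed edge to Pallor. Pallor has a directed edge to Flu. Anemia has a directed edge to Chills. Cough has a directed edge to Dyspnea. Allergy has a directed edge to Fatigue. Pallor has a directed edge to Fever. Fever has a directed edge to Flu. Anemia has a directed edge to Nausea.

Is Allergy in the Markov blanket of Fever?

By definition, MB(Fever) is built from Fever's parents, Fever's children, and the co-parents of Fever.
Fever has parents Chills, Pallor.
Fever has children Flu, Headache.
For each child, the remaining parents (spouses of Fever):
  Flu's other parents are Anemia, Chills, Pallor.
  Headache's other parents are Fatigue, Pallor.
MB(Fever) = {Anemia, Chills, Fatigue, Flu, Headache, Pallor}; Allergy is not in this set.

No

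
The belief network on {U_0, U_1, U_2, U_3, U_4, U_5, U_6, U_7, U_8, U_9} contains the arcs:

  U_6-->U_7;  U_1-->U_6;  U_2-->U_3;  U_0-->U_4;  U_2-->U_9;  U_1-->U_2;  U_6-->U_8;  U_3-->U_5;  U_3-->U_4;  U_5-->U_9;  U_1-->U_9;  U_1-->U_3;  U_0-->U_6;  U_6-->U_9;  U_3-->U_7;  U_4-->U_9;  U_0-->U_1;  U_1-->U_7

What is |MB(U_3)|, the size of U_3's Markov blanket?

By definition, MB(U_3) is built from U_3's parents, U_3's children, and the co-parents of U_3.
U_3's children: U_4, U_5, U_7.
U_3 has parents U_1, U_2.
Co-parents of U_3 (other parents of its children):
  U_4: U_0
  U_5: —
  U_7: U_1, U_6
MB(U_3) = {U_0, U_1, U_2, U_4, U_5, U_6, U_7}, which has 7 nodes.

7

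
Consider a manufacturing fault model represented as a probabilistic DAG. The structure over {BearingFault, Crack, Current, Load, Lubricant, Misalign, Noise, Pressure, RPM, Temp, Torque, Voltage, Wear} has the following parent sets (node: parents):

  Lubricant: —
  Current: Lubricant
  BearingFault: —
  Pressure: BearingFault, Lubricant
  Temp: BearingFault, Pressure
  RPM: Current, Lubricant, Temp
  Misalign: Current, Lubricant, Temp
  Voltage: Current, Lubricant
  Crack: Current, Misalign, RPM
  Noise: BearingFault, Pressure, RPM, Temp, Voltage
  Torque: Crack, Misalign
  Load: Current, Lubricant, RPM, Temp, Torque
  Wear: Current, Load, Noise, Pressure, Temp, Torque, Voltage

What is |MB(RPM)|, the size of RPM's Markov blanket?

11

The Markov blanket of a node is its parents, its children, and the other parents of its children.
RPM has children Crack, Load, Noise.
RPM's parents: Current, Lubricant, Temp.
Parents of each child, excluding RPM:
  parents(Crack) \ {RPM} = {Current, Misalign}.
  Noise's other parents are BearingFault, Pressure, Temp, Voltage.
  Load's other parents are Current, Lubricant, Temp, Torque.
MB(RPM) = {BearingFault, Crack, Current, Load, Lubricant, Misalign, Noise, Pressure, Temp, Torque, Voltage}, which has 11 nodes.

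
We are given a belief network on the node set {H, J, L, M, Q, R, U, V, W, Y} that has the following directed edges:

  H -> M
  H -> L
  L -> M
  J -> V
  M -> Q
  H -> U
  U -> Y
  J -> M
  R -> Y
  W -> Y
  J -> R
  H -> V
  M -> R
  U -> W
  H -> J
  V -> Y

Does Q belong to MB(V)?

No

The Markov blanket of a node is its parents, its children, and the other parents of its children.
V has parents H, J.
V's children: Y.
For each child, the remaining parents (spouses of V):
  Y: R, U, W
MB(V) = {H, J, R, U, W, Y}; Q is not in this set.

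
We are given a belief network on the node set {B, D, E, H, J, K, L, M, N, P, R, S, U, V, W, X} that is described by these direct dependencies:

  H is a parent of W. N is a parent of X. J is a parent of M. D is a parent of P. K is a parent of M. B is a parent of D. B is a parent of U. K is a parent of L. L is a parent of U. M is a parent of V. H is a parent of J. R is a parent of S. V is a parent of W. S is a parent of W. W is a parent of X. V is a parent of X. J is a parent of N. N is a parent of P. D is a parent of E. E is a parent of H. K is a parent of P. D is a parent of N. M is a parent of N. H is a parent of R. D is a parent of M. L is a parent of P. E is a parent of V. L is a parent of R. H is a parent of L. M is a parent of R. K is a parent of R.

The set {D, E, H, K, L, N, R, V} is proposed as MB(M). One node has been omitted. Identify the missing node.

J

Recall MB(v) = parents ∪ children ∪ spouses, where spouses are the other parents of v's children.
Children of M: N, R, V.
M has parents D, J, K.
Co-parents of M (other parents of its children):
  N: D, J
  R: H, K, L
  V: E
MB(M) = {D, E, H, J, K, L, N, R, V}.
Comparing with the claimed set, J is missing.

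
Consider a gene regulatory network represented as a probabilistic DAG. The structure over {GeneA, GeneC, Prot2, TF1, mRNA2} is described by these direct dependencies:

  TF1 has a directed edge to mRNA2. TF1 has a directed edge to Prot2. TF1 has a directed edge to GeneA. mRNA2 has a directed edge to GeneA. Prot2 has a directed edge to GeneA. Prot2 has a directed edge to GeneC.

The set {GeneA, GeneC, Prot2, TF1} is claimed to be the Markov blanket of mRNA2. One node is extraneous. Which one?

GeneC

A node's Markov blanket = Pa ∪ Ch ∪ (parents of Ch other than the node itself).
mRNA2's children: GeneA.
mRNA2's parents: TF1.
Co-parents of mRNA2 (other parents of its children):
  GeneA's other parents are Prot2, TF1.
MB(mRNA2) = {GeneA, Prot2, TF1}.
GeneC is neither a parent, child, nor co-parent of mRNA2, so it does not belong.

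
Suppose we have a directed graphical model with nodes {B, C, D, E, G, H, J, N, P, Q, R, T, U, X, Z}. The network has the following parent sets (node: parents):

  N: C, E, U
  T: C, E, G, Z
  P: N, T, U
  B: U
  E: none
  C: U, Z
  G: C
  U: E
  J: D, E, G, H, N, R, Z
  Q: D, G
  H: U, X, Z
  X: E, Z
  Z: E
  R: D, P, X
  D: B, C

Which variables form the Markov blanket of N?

{C, D, E, G, H, J, P, R, T, U, Z}

N's parents: C, E, U.
Children of N: J, P.
Co-parents of N (other parents of its children):
  P also has parents T, U.
  parents(J) \ {N} = {D, E, G, H, R, Z}.
So the Markov blanket of N is {C, D, E, G, H, J, P, R, T, U, Z}.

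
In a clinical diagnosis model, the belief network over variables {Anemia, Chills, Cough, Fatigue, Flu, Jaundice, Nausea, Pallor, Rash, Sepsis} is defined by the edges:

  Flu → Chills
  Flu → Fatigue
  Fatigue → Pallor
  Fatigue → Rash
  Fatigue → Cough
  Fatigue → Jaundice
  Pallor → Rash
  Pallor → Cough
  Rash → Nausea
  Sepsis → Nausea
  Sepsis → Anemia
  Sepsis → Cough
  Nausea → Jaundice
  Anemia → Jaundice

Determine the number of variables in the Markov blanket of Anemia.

Parents of Anemia: Sepsis.
Anemia has child Jaundice.
Parents of each child, excluding Anemia:
  Jaundice also has parents Fatigue, Nausea.
MB(Anemia) = {Fatigue, Jaundice, Nausea, Sepsis}, which has 4 nodes.

4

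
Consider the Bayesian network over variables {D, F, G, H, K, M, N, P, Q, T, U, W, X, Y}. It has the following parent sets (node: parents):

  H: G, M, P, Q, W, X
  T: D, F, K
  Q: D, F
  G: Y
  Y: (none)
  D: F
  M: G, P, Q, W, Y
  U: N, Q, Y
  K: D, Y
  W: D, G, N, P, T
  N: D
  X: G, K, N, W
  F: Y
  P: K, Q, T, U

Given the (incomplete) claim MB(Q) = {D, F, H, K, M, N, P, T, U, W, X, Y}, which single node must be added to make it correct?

By definition, MB(Q) is built from Q's parents, Q's children, and the co-parents of Q.
Q has children H, M, P, U.
Q's parents: D, F.
Other parents of Q's children:
  U: N, Y
  P: K, T, U
  M: G, P, W, Y
  H: G, M, P, W, X
MB(Q) = {D, F, G, H, K, M, N, P, T, U, W, X, Y}.
Comparing with the claimed set, G is missing.

G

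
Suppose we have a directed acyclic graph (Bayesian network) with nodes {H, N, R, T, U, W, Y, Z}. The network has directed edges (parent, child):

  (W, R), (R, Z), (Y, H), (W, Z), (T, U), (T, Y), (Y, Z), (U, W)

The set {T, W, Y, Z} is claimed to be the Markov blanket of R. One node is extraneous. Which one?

By definition, MB(R) is built from R's parents, R's children, and the co-parents of R.
Pa(R) = {W}.
Children of R: Z.
Co-parents of R (other parents of its children):
  parents(Z) \ {R} = {W, Y}.
MB(R) = {W, Y, Z}.
T is neither a parent, child, nor co-parent of R, so it does not belong.

T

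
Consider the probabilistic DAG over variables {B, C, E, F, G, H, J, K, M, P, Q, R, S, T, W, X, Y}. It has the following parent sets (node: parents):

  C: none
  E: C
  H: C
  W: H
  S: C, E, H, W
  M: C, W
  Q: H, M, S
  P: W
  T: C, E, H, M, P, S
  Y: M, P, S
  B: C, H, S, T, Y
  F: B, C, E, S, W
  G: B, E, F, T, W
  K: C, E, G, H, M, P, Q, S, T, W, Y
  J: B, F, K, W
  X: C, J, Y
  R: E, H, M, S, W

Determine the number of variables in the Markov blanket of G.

Recall MB(v) = parents ∪ children ∪ spouses, where spouses are the other parents of v's children.
G has child K.
G's parents: B, E, F, T, W.
Co-parents of G (other parents of its children):
  parents(K) \ {G} = {C, E, H, M, P, Q, S, T, W, Y}.
MB(G) = {B, C, E, F, H, K, M, P, Q, S, T, W, Y}, which has 13 nodes.

13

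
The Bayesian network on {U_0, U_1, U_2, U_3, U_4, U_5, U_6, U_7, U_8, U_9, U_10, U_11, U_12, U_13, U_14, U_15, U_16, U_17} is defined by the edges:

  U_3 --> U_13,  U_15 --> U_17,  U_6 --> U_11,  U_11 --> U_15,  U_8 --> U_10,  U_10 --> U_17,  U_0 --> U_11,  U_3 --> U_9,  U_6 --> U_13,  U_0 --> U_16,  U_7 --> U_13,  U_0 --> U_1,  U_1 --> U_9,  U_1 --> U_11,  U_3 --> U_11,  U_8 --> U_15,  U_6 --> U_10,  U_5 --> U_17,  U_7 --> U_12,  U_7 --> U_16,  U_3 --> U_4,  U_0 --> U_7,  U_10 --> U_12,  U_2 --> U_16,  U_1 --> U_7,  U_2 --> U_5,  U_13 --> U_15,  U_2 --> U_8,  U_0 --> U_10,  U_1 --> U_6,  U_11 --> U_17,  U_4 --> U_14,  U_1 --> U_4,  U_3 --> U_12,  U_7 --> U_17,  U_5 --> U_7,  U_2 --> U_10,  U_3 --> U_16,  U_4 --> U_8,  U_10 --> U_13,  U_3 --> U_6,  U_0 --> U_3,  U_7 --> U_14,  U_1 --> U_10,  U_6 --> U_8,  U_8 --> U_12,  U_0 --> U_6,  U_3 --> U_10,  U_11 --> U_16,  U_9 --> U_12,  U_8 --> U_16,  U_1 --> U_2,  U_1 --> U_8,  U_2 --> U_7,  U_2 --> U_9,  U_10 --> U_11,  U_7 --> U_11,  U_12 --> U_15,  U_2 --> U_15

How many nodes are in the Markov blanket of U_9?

Parents of U_9: U_1, U_2, U_3.
Children of U_9: U_12.
Parents of each child, excluding U_9:
  U_12's other parents are U_3, U_7, U_8, U_10.
MB(U_9) = {U_1, U_2, U_3, U_7, U_8, U_10, U_12}, which has 7 nodes.

7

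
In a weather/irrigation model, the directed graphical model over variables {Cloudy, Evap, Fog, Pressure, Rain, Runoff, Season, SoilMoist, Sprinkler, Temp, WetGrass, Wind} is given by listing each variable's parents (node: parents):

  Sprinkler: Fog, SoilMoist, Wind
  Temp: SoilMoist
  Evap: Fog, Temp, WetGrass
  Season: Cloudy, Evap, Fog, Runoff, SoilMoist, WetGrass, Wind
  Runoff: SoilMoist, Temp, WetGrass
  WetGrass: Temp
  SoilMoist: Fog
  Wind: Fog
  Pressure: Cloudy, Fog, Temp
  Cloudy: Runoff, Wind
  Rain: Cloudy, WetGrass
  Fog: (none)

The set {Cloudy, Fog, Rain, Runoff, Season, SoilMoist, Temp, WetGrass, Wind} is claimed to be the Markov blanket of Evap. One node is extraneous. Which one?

By definition, MB(Evap) is built from Evap's parents, Evap's children, and the co-parents of Evap.
Evap has parents Fog, Temp, WetGrass.
Children of Evap: Season.
Parents of each child, excluding Evap:
  Season: Cloudy, Fog, Runoff, SoilMoist, WetGrass, Wind
MB(Evap) = {Cloudy, Fog, Runoff, Season, SoilMoist, Temp, WetGrass, Wind}.
Rain is neither a parent, child, nor co-parent of Evap, so it does not belong.

Rain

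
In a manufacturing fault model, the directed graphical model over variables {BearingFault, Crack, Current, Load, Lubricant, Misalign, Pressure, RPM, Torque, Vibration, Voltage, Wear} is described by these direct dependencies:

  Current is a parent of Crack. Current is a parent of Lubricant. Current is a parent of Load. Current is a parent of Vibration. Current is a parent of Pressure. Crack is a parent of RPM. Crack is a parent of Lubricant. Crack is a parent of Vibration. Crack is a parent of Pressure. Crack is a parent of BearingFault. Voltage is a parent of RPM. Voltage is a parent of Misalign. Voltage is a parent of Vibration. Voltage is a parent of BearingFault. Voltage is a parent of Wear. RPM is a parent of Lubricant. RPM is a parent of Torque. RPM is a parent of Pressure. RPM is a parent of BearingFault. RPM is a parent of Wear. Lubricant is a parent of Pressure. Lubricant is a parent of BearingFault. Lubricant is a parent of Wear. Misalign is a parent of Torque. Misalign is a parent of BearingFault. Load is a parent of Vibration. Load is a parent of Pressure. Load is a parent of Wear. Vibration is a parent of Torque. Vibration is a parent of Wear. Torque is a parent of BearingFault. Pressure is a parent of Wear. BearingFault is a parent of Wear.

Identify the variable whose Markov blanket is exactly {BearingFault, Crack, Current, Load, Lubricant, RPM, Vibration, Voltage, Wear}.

Pressure

The target node must have every member of {BearingFault, Crack, Current, Load, Lubricant, RPM, Vibration, Voltage, Wear} as a parent, child, or co-parent, and no others.
Parents of Pressure: Crack, Current, Load, Lubricant, RPM; children: Wear; co-parents: BearingFault, Load, Lubricant, RPM, Vibration, Voltage.
These exactly cover the given set, so the node is Pressure.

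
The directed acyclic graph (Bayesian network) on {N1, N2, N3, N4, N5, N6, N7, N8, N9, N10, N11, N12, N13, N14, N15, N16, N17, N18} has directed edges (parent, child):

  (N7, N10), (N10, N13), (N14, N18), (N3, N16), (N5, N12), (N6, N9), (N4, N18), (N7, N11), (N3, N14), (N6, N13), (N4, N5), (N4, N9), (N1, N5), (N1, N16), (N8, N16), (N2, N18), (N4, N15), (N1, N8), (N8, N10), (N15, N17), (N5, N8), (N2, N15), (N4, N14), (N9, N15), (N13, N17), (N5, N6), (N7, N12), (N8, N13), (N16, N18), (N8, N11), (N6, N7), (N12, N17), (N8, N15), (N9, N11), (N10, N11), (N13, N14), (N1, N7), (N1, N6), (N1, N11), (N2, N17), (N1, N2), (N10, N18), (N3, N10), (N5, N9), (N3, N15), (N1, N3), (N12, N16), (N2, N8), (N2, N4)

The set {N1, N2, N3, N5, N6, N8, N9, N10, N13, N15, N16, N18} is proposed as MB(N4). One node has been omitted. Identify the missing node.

Pa(N4) = {N2}.
N4's children: N5, N9, N14, N15, N18.
Parents of each child, excluding N4:
  N5's other parent is N1.
  N9's other parents are N5, N6.
  N14 also has parents N3, N13.
  N15's other parents are N2, N3, N8, N9.
  N18 also has parents N2, N10, N14, N16.
MB(N4) = {N1, N2, N3, N5, N6, N8, N9, N10, N13, N14, N15, N16, N18}.
Comparing with the claimed set, N14 is missing.

N14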